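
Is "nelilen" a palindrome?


Word: "nelilen"
Reversed: "nelilen"
Forward == Backward? nelilen == nelilen
Palindrome = Yes


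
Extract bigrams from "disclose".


Word: "disclose" (length 8)
Number of bigrams = 8 - 2 + 1 = 7
  Position 0: "di"
  Position 1: "is"
  Position 2: "sc"
  Position 3: "cl"
  Position 4: "lo"
  Position 5: "os"
  Position 6: "se"
Bigrams = "di", "is", "sc", "cl", "lo", "os", "se"


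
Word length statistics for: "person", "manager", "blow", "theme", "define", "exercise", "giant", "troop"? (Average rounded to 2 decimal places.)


Lengths: "person"=6, "manager"=7, "blow"=4, "theme"=5, "define"=6, "exercise"=8, "giant"=5, "troop"=5
Sum = 46, Count = 8
Average = 46/8 = 5.75
= avg=5.75, min=4, max=8


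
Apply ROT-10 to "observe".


Word: "observe"
Shift: 10
Each letter → (letter + shift) mod 26:
  'o' (14) + 10 = 24 → 'y'
  'b' (1) + 10 = 11 → 'l'
  's' (18) + 10 = 2 → 'c'
  'e' (4) + 10 = 14 → 'o'
  'r' (17) + 10 = 1 → 'b'
  'v' (21) + 10 = 5 → 'f'
  'e' (4) + 10 = 14 → 'o'
Result = "ylcobfo"


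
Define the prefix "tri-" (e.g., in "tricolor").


Prefix: tri-
Example: tricolor = tri- + color
Meaning = three


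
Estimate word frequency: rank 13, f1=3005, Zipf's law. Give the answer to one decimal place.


Zipf's law: f(r) = f(1) / r
f(1) = 3005
f(13) = 3005 / 13
= 231.2 occurrences


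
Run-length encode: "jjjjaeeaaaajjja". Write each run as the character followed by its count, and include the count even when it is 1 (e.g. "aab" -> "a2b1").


String: "jjjjaeeaaaajjja"
Scanning for consecutive runs:
  'j' x 4
  'a' x 1
  'e' x 2
  'a' x 4
  'j' x 3
  'a' x 1
RLE = "j4a1e2a4j3a1"


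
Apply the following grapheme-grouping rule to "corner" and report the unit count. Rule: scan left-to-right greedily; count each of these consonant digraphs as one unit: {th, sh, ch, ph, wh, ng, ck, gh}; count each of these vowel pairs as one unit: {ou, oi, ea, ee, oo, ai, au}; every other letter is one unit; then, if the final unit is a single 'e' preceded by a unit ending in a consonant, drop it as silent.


Word: "corner" (6 letters)
Left-to-right scan:
  1. 'c' (letter)
  2. 'o' (letter)
  3. 'r' (letter)
  4. 'n' (letter)
  5. 'e' (letter)
  6. 'r' (letter)
Units from scan: 6
Sound units = 6 units


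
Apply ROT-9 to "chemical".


Word: "chemical"
Shift: 9
Each letter → (letter + shift) mod 26:
  'c' (2) + 9 = 11 → 'l'
  'h' (7) + 9 = 16 → 'q'
  'e' (4) + 9 = 13 → 'n'
  'm' (12) + 9 = 21 → 'v'
  'i' (8) + 9 = 17 → 'r'
  'c' (2) + 9 = 11 → 'l'
  'a' (0) + 9 = 9 → 'j'
  'l' (11) + 9 = 20 → 'u'
Result = "lqnvrlju"


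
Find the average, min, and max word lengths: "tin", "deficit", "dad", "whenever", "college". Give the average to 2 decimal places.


Lengths: "tin"=3, "deficit"=7, "dad"=3, "whenever"=8, "college"=7
Sum = 28, Count = 5
Average = 28/5 = 5.60
= avg=5.60, min=3, max=8


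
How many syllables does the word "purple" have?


Word: "purple"
Syllable breakdown: pur-ple
Counting: 2 parts
= 2 syllables


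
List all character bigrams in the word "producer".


Word: "producer" (length 8)
Number of bigrams = 8 - 2 + 1 = 7
  Position 0: "pr"
  Position 1: "ro"
  Position 2: "od"
  Position 3: "du"
  Position 4: "uc"
  Position 5: "ce"
  Position 6: "er"
Bigrams = "pr", "ro", "od", "du", "uc", "ce", "er"


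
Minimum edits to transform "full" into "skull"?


Word 1: "full" (length 4)
Word 2: "skull" (length 5)
One optimal edit sequence (insert/delete/substitute each cost 1):
  1. insert 's'  (+1)
  2. substitute 'f' -> 'k'  (+1)
  3. keep 'u'
  4. keep 'l'
  5. keep 'l'
Total edit operations: 2
Edit distance = 2


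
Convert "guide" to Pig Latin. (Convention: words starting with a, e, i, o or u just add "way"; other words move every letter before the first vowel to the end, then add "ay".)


Word: "guide"
Starts with consonant(s) → move to end, add 'ay'
Consonant cluster: "g"
Pig Latin = "uidegay"


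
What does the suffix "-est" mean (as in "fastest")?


Suffix: -est
As in: fastest -> fast + -est
Meaning = most


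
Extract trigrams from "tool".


Word: "tool" (length 4)
Number of trigrams = 4 - 3 + 1 = 2
  Position 0: "too"
  Position 1: "ool"
Trigrams = "too", "ool"


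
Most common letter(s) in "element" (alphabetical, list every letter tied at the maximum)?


Word: "element"
Letter counts:
  'e': 3
  'l': 1
  'm': 1
  'n': 1
  't': 1
Maximum count = 3
Most frequent = 'e' (3 times each)


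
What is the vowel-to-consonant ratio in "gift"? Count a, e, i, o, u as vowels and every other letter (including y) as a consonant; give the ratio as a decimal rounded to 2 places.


Word: "gift"
Vowels (a,e,i,o,u): 1
Consonants: 3
Ratio = 1/3
= 0.33


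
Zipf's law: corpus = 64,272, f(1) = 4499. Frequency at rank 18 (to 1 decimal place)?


Zipf's law: f(r) = f(1) / r
f(1) = 4499
f(18) = 4499 / 18
= 249.9 occurrences


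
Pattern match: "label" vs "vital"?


Pattern of "label": [0, 1, 2, 3, 0]
Pattern of "vital": [0, 1, 2, 3, 4]
Patterns do not match
Same pattern = No


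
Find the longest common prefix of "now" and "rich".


Word 1: "now"
Word 2: "rich"
Comparing from start:
  Pos 0: 'n' != 'r' (stop)
LCP = "" (length 0)


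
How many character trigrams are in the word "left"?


Word: "left" (length 4)
Number of 3-grams = length - 3 + 1 = 4 - 3 + 1
= 2


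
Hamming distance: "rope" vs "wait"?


Comparing character by character (same length = 4):
  Pos 0: 'r' vs 'w' !=
  Pos 1: 'o' vs 'a' !=
  Pos 2: 'p' vs 'i' !=
  Pos 3: 'e' vs 't' !=
Hamming distance = 4


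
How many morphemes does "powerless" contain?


Word: "powerless"
Morphemes: power + -less
Each morpheme carries meaning
= 2 morphemes


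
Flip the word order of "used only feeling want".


Original: "used only feeling want"
Words (1..n): used | only | feeling | want
Reversed (n..1): want | feeling | only | used
Result = "want feeling only used"


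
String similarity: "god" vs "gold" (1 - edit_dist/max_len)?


Word 1: "god" (length 3)
Word 2: "gold" (length 4)
One optimal edit sequence:
  1. keep 'g'
  2. keep 'o'
  3. insert 'l'  (+1)
  4. keep 'd'
Edit distance = 1
Max length = max(3, 4) = 4
Similarity = 1 - 1/4
= 0.7500


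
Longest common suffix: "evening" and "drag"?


Word 1: "evening"
Word 2: "drag"
Comparing from end:
  Pos -1: 'g' == 'g'
  Pos -2: 'n' != 'a' (stop)
LCS = "g" (length 1)


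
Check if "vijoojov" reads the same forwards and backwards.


Word: "vijoojov"
Reversed: "vojoojiv"
Forward == Backward? vijoojov != vojoojiv
Palindrome = No


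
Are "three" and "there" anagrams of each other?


Word 1: "three" → sorted: eehrt
Word 2: "there" → sorted: eehrt
Same letters? eehrt == eehrt
Anagram = Yes


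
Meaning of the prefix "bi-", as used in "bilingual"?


Prefix: bi-
Example: bilingual (bi- + lingual)
Meaning = two


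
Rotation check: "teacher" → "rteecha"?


Word: "teacher", Candidate: "rteecha"
Method: check if candidate is substring of word+word
"teacherteacher" contains "rteecha"? No
Is rotation = No


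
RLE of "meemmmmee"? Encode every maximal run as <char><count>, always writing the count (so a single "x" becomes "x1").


String: "meemmmmee"
Scanning for consecutive runs:
  'm' x 1
  'e' x 2
  'm' x 4
  'e' x 2
RLE = "m1e2m4e2"


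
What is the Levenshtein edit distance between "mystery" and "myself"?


Word 1: "mystery" (length 7)
Word 2: "myself" (length 6)
One optimal edit sequence (insert/delete/substitute each cost 1):
  1. keep 'm'
  2. keep 'y'
  3. keep 's'
  4. delete 't'  (+1)
  5. keep 'e'
  6. substitute 'r' -> 'l'  (+1)
  7. substitute 'y' -> 'f'  (+1)
Total edit operations: 3
Edit distance = 3


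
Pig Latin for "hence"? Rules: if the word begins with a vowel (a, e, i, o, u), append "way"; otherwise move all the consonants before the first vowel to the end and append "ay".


Word: "hence"
Starts with consonant(s) → move to end, add 'ay'
Consonant cluster: "h"
Pig Latin = "encehay"


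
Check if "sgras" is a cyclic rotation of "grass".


Word: "grass", Candidate: "sgras"
Method: check if candidate is substring of word+word
"grassgrass" contains "sgras"? Yes
Is rotation = Yes


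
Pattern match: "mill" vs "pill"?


Pattern of "mill": [0, 1, 2, 2]
Pattern of "pill": [0, 1, 2, 2]
Patterns match
Same pattern = Yes


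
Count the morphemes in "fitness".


Word: "fitness"
Morphemes: fit / -ness
Each morpheme carries meaning
= 2 morphemes


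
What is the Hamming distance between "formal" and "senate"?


Comparing character by character (same length = 6):
  Pos 0: 'f' vs 's' !=
  Pos 1: 'o' vs 'e' !=
  Pos 2: 'r' vs 'n' !=
  Pos 3: 'm' vs 'a' !=
  Pos 4: 'a' vs 't' !=
  Pos 5: 'l' vs 'e' !=
Hamming distance = 6


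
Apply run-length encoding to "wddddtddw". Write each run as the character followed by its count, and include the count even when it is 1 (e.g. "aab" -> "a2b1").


String: "wddddtddw"
Scanning for consecutive runs:
  'w' x 1
  'd' x 4
  't' x 1
  'd' x 2
  'w' x 1
RLE = "w1d4t1d2w1"


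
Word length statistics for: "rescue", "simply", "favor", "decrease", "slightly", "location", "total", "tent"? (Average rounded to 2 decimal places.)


Lengths: "rescue"=6, "simply"=6, "favor"=5, "decrease"=8, "slightly"=8, "location"=8, "total"=5, "tent"=4
Sum = 50, Count = 8
Average = 50/8 = 6.25
= avg=6.25, min=4, max=8


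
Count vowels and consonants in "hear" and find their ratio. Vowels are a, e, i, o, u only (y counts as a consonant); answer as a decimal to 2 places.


Word: "hear"
Vowels (a,e,i,o,u): 2
Consonants: 2
Ratio = 2/2
= 1.00


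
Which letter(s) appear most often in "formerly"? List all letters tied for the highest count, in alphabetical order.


Word: "formerly"
Letter counts:
  'e': 1
  'f': 1
  'l': 1
  'm': 1
  'o': 1
  'r': 2
  'y': 1
Maximum count = 2
Most frequent = 'r' (2 times each)


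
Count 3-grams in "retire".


Word: "retire" (length 6)
Number of 3-grams = length - 3 + 1 = 6 - 3 + 1
= 4


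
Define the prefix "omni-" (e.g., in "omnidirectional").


Prefix: omni-
As in: omnidirectional -> omni- + directional
Meaning = all


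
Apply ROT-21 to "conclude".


Word: "conclude"
Shift: 21
Each letter → (letter + shift) mod 26:
  'c' (2) + 21 = 23 → 'x'
  'o' (14) + 21 = 9 → 'j'
  'n' (13) + 21 = 8 → 'i'
  'c' (2) + 21 = 23 → 'x'
  'l' (11) + 21 = 6 → 'g'
  'u' (20) + 21 = 15 → 'p'
  'd' (3) + 21 = 24 → 'y'
  'e' (4) + 21 = 25 → 'z'
Result = "xjixgpyz"


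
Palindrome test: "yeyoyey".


Word: "yeyoyey"
Reversed: "yeyoyey"
Forward == Backward? yeyoyey == yeyoyey
Palindrome = Yes


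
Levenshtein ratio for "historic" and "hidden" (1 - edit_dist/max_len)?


Word 1: "historic" (length 8)
Word 2: "hidden" (length 6)
One optimal edit sequence:
  1. keep 'h'
  2. keep 'i'
  3. delete 's'  (+1)
  4. delete 't'  (+1)
  5. substitute 'o' -> 'd'  (+1)
  6. substitute 'r' -> 'd'  (+1)
  7. substitute 'i' -> 'e'  (+1)
  8. substitute 'c' -> 'n'  (+1)
Edit distance = 6
Max length = max(8, 6) = 8
Similarity = 1 - 6/8
= 0.2500


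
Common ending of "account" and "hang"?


Word 1: "account"
Word 2: "hang"
Comparing from end:
  Pos -1: 't' != 'g' (stop)
LCS = "" (length 0)


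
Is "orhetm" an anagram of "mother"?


Word 1: "mother" → sorted: ehmort
Word 2: "orhetm" → sorted: ehmort
Same letters? ehmort == ehmort
Anagram = Yes


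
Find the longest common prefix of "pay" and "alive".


Word 1: "pay"
Word 2: "alive"
Comparing from start:
  Pos 0: 'p' != 'a' (stop)
LCP = "" (length 0)


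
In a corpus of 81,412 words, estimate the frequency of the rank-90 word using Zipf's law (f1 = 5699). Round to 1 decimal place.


Zipf's law: f(r) = f(1) / r
f(1) = 5699
f(90) = 5699 / 90
= 63.3 occurrences


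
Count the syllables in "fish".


Word: "fish"
Syllable breakdown: fish
Counting: 1 part
= 1 syllable


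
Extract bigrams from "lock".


Word: "lock" (length 4)
Number of bigrams = 4 - 2 + 1 = 3
  Position 0: "lo"
  Position 1: "oc"
  Position 2: "ck"
Bigrams = "lo", "oc", "ck"


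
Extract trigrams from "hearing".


Word: "hearing" (length 7)
Number of trigrams = 7 - 3 + 1 = 5
  Position 0: "hea"
  Position 1: "ear"
  Position 2: "ari"
  Position 3: "rin"
  Position 4: "ing"
Trigrams = "hea", "ear", "ari", "rin", "ing"


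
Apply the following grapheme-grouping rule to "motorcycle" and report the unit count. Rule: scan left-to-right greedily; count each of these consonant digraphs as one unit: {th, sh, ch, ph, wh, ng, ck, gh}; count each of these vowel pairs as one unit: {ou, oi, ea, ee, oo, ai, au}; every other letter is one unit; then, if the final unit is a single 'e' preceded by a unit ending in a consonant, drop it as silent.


Word: "motorcycle" (10 letters)
Left-to-right scan:
  [1] 'm' (letter)
  [2] 'o' (letter)
  [3] 't' (letter)
  [4] 'o' (letter)
  [5] 'r' (letter)
  [6] 'c' (letter)
  [7] 'y' (letter)
  [8] 'c' (letter)
  [9] 'l' (letter)
  [10] 'e' (letter)
Units from scan: 10
Final unit is 'e' after a consonant -> drop as silent (-1)
Sound units = 9 units


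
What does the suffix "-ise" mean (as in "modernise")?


Suffix: -ise
Example: modernise (modern + -ise)
Meaning = to make


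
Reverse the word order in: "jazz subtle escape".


Original: "jazz subtle escape"
Words (1..n): jazz | subtle | escape
Reversed (n..1): escape | subtle | jazz
Result = "escape subtle jazz"


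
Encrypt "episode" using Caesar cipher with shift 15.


Word: "episode"
Shift: 15
Each letter → (letter + shift) mod 26:
  'e' (4) + 15 = 19 → 't'
  'p' (15) + 15 = 4 → 'e'
  'i' (8) + 15 = 23 → 'x'
  's' (18) + 15 = 7 → 'h'
  'o' (14) + 15 = 3 → 'd'
  'd' (3) + 15 = 18 → 's'
  'e' (4) + 15 = 19 → 't'
Result = "texhdst"


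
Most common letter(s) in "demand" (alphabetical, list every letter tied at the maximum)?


Word: "demand"
Letter counts:
  'a': 1
  'd': 2
  'e': 1
  'm': 1
  'n': 1
Maximum count = 2
Most frequent = 'd' (2 times each)


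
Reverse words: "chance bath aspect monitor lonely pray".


Original: "chance bath aspect monitor lonely pray"
Words (1..n): chance | bath | aspect | monitor | lonely | pray
Reversed (n..1): pray | lonely | monitor | aspect | bath | chance
Result = "pray lonely monitor aspect bath chance"


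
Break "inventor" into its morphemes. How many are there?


Word: "inventor"
Morphemes: invent / -or
Each morpheme carries meaning
= 2 morphemes


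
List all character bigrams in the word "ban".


Word: "ban" (length 3)
Number of bigrams = 3 - 2 + 1 = 2
  Position 0: "ba"
  Position 1: "an"
Bigrams = "ba", "an"


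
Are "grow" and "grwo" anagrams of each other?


Word 1: "grow" → sorted: gorw
Word 2: "grwo" → sorted: gorw
Same letters? gorw == gorw
Anagram = Yes


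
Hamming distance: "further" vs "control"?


Comparing character by character (same length = 7):
  Pos 0: 'f' vs 'c' !=
  Pos 1: 'u' vs 'o' !=
  Pos 2: 'r' vs 'n' !=
  Pos 3: 't' vs 't' =
  Pos 4: 'h' vs 'r' !=
  Pos 5: 'e' vs 'o' !=
  Pos 6: 'r' vs 'l' !=
Hamming distance = 6


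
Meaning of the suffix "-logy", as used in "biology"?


Suffix: -logy
Example: biology (bio- + -logy)
Meaning = study of


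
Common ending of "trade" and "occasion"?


Word 1: "trade"
Word 2: "occasion"
Comparing from end:
  Pos -1: 'e' != 'n' (stop)
LCS = "" (length 0)


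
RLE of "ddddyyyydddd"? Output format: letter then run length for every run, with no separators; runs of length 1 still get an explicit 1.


String: "ddddyyyydddd"
Scanning for consecutive runs:
  'd' x 4
  'y' x 4
  'd' x 4
RLE = "d4y4d4"


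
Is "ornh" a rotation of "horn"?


Word: "horn", Candidate: "ornh"
Method: check if candidate is substring of word+word
"hornhorn" contains "ornh"? Yes
Is rotation = Yes


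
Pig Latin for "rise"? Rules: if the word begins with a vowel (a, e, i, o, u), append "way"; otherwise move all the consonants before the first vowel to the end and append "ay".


Word: "rise"
Starts with consonant(s) → move to end, add 'ay'
Consonant cluster: "r"
Pig Latin = "iseray"


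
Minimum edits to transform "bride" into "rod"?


Word 1: "bride" (length 5)
Word 2: "rod" (length 3)
One optimal edit sequence (insert/delete/substitute each cost 1):
  1. delete 'b'  (+1)
  2. keep 'r'
  3. substitute 'i' -> 'o'  (+1)
  4. keep 'd'
  5. delete 'e'  (+1)
Total edit operations: 3
Edit distance = 3


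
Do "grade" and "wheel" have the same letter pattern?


Pattern of "grade": [0, 1, 2, 3, 4]
Pattern of "wheel": [0, 1, 2, 2, 3]
Patterns do not match
Same pattern = No


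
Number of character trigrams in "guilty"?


Word: "guilty" (length 6)
Number of 3-grams = length - 3 + 1 = 6 - 3 + 1
= 4


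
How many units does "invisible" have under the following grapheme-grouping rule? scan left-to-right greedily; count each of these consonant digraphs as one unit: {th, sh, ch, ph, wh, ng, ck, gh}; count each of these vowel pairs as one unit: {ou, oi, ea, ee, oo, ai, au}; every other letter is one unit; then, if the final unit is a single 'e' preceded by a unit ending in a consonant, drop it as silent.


Word: "invisible" (9 letters)
Left-to-right scan:
  1. 'i' (letter)
  2. 'n' (letter)
  3. 'v' (letter)
  4. 'i' (letter)
  5. 's' (letter)
  6. 'i' (letter)
  7. 'b' (letter)
  8. 'l' (letter)
  9. 'e' (letter)
Units from scan: 9
Final unit is 'e' after a consonant -> drop as silent (-1)
Sound units = 8 units


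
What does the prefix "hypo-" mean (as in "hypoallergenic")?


Prefix: hypo-
Example: hypoallergenic = hypo- + allergenic
Meaning = under / below normal


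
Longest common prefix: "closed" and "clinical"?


Word 1: "closed"
Word 2: "clinical"
Comparing from start:
  Pos 0: 'c' == 'c'
  Pos 1: 'l' == 'l'
  Pos 2: 'o' != 'i' (stop)
LCP = "cl" (length 2)


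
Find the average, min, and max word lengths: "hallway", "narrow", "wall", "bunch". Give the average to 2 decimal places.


Lengths: "hallway"=7, "narrow"=6, "wall"=4, "bunch"=5
Sum = 22, Count = 4
Average = 22/4 = 5.50
= avg=5.50, min=4, max=7


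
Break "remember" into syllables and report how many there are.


Word: "remember"
Syllable breakdown: re-mem-ber
Counting: 3 parts
= 3 syllables


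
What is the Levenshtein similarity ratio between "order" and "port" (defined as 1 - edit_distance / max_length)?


Word 1: "order" (length 5)
Word 2: "port" (length 4)
One optimal edit sequence:
  1. insert 'p'  (+1)
  2. keep 'o'
  3. keep 'r'
  4. delete 'd'  (+1)
  5. delete 'e'  (+1)
  6. substitute 'r' -> 't'  (+1)
Edit distance = 4
Max length = max(5, 4) = 5
Similarity = 1 - 4/5
= 0.2000


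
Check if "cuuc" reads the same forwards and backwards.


Word: "cuuc"
Reversed: "cuuc"
Forward == Backward? cuuc == cuuc
Palindrome = Yes


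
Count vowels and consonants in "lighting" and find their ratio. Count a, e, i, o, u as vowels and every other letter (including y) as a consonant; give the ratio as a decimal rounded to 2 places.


Word: "lighting"
Vowels (a,e,i,o,u): 2
Consonants: 6
Ratio = 2/6
= 0.33


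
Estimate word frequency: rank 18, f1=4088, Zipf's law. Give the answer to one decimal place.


Zipf's law: f(r) = f(1) / r
f(1) = 4088
f(18) = 4088 / 18
= 227.1 occurrences


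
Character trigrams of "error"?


Word: "error" (length 5)
Number of trigrams = 5 - 3 + 1 = 3
  Position 0: "err"
  Position 1: "rro"
  Position 2: "ror"
Trigrams = "err", "rro", "ror"


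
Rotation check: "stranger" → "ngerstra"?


Word: "stranger", Candidate: "ngerstra"
Method: check if candidate is substring of word+word
"strangerstranger" contains "ngerstra"? Yes
Is rotation = Yes


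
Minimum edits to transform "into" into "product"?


Word 1: "into" (length 4)
Word 2: "product" (length 7)
One optimal edit sequence (insert/delete/substitute each cost 1):
  1. insert 'p'  (+1)
  2. insert 'r'  (+1)
  3. insert 'o'  (+1)
  4. substitute 'i' -> 'd'  (+1)
  5. substitute 'n' -> 'u'  (+1)
  6. substitute 't' -> 'c'  (+1)
  7. substitute 'o' -> 't'  (+1)
Total edit operations: 7
Edit distance = 7


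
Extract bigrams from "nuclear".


Word: "nuclear" (length 7)
Number of bigrams = 7 - 2 + 1 = 6
  Position 0: "nu"
  Position 1: "uc"
  Position 2: "cl"
  Position 3: "le"
  Position 4: "ea"
  Position 5: "ar"
Bigrams = "nu", "uc", "cl", "le", "ea", "ar"


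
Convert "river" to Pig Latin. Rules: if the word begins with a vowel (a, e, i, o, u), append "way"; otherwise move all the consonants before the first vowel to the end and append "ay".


Word: "river"
Starts with consonant(s) → move to end, add 'ay'
Consonant cluster: "r"
Pig Latin = "iverray"


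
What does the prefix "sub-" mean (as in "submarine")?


Prefix: sub-
Example: submarine = sub- + marine
Meaning = under / below


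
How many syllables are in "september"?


Word: "september"
Syllable breakdown: sep / tem / ber
Counting: 3 parts
= 3 syllables


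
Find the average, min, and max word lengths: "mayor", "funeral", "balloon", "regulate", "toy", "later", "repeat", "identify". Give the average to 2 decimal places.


Lengths: "mayor"=5, "funeral"=7, "balloon"=7, "regulate"=8, "toy"=3, "later"=5, "repeat"=6, "identify"=8
Sum = 49, Count = 8
Average = 49/8 = 6.13
= avg=6.13, min=3, max=8


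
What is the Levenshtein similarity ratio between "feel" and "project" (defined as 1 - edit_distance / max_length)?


Word 1: "feel" (length 4)
Word 2: "project" (length 7)
One optimal edit sequence:
  1. insert 'p'  (+1)
  2. insert 'r'  (+1)
  3. insert 'o'  (+1)
  4. substitute 'f' -> 'j'  (+1)
  5. keep 'e'
  6. substitute 'e' -> 'c'  (+1)
  7. substitute 'l' -> 't'  (+1)
Edit distance = 6
Max length = max(4, 7) = 7
Similarity = 1 - 6/7
= 0.1429


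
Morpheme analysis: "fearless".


Word: "fearless"
Morphemes: fear / -less
Each morpheme carries meaning
= 2 morphemes


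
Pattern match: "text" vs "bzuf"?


Pattern of "text": [0, 1, 2, 0]
Pattern of "bzuf": [0, 1, 2, 3]
Patterns do not match
Same pattern = No


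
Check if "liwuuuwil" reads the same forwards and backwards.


Word: "liwuuuwil"
Reversed: "liwuuuwil"
Forward == Backward? liwuuuwil == liwuuuwil
Palindrome = Yes


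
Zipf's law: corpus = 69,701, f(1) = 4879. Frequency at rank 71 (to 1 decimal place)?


Zipf's law: f(r) = f(1) / r
f(1) = 4879
f(71) = 4879 / 71
= 68.7 occurrences


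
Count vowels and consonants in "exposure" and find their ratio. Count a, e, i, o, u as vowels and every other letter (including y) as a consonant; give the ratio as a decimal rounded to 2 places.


Word: "exposure"
Vowels (a,e,i,o,u): 4
Consonants: 4
Ratio = 4/4
= 1.00


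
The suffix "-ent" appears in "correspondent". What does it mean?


Suffix: -ent
As in: correspondent -> correspond + -ent
Meaning = one who / that which


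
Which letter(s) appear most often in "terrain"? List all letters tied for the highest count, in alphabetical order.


Word: "terrain"
Letter counts:
  'a': 1
  'e': 1
  'i': 1
  'n': 1
  'r': 2
  't': 1
Maximum count = 2
Most frequent = 'r' (2 times each)


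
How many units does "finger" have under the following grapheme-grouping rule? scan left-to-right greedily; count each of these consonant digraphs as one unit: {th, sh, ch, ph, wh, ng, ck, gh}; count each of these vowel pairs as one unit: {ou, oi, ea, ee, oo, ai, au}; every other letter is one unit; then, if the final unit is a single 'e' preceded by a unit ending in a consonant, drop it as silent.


Word: "finger" (6 letters)
Left-to-right scan:
  [1] 'f' (letter)
  [2] 'i' (letter)
  [3] 'ng' (digraph)
  [4] 'e' (letter)
  [5] 'r' (letter)
Units from scan: 5
Sound units = 5 units


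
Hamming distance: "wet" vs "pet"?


Comparing character by character (same length = 3):
  Pos 0: 'w' vs 'p' !=
  Pos 1: 'e' vs 'e' =
  Pos 2: 't' vs 't' =
Hamming distance = 1


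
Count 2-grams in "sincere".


Word: "sincere" (length 7)
Number of 2-grams = length - 2 + 1 = 7 - 2 + 1
= 6


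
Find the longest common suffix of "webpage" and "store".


Word 1: "webpage"
Word 2: "store"
Comparing from end:
  Pos -1: 'e' == 'e'
  Pos -2: 'g' != 'r' (stop)
LCS = "e" (length 1)


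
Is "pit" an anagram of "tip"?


Word 1: "tip" → sorted: ipt
Word 2: "pit" → sorted: ipt
Same letters? ipt == ipt
Anagram = Yes


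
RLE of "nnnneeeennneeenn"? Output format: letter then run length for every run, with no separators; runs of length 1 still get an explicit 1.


String: "nnnneeeennneeenn"
Scanning for consecutive runs:
  'n' x 4
  'e' x 4
  'n' x 3
  'e' x 3
  'n' x 2
RLE = "n4e4n3e3n2"


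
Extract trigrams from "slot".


Word: "slot" (length 4)
Number of trigrams = 4 - 3 + 1 = 2
  Position 0: "slo"
  Position 1: "lot"
Trigrams = "slo", "lot"


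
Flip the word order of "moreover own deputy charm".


Original: "moreover own deputy charm"
Words (1..n): moreover | own | deputy | charm
Reversed (n..1): charm | deputy | own | moreover
Result = "charm deputy own moreover"


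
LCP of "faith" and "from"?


Word 1: "faith"
Word 2: "from"
Comparing from start:
  Pos 0: 'f' == 'f'
  Pos 1: 'a' != 'r' (stop)
LCP = "f" (length 1)


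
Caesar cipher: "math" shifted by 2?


Word: "math"
Shift: 2
Each letter → (letter + shift) mod 26:
  'm' (12) + 2 = 14 → 'o'
  'a' (0) + 2 = 2 → 'c'
  't' (19) + 2 = 21 → 'v'
  'h' (7) + 2 = 9 → 'j'
Result = "ocvj"


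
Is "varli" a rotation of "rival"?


Word: "rival", Candidate: "varli"
Method: check if candidate is substring of word+word
"rivalrival" contains "varli"? No
Is rotation = No


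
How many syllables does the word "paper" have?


Word: "paper"
Syllable breakdown: pa · per
Counting: 2 parts
= 2 syllables


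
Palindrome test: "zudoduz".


Word: "zudoduz"
Reversed: "zudoduz"
Forward == Backward? zudoduz == zudoduz
Palindrome = Yes


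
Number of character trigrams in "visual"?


Word: "visual" (length 6)
Number of 3-grams = length - 3 + 1 = 6 - 3 + 1
= 4


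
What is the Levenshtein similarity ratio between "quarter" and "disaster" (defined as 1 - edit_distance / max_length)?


Word 1: "quarter" (length 7)
Word 2: "disaster" (length 8)
One optimal edit sequence:
  1. insert 'd'  (+1)
  2. substitute 'q' -> 'i'  (+1)
  3. substitute 'u' -> 's'  (+1)
  4. keep 'a'
  5. substitute 'r' -> 's'  (+1)
  6. keep 't'
  7. keep 'e'
  8. keep 'r'
Edit distance = 4
Max length = max(7, 8) = 8
Similarity = 1 - 4/8
= 0.5000


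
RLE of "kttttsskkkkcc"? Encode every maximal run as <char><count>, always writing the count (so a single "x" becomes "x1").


String: "kttttsskkkkcc"
Scanning for consecutive runs:
  'k' x 1
  't' x 4
  's' x 2
  'k' x 4
  'c' x 2
RLE = "k1t4s2k4c2"


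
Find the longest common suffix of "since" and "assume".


Word 1: "since"
Word 2: "assume"
Comparing from end:
  Pos -1: 'e' == 'e'
  Pos -2: 'c' != 'm' (stop)
LCS = "e" (length 1)


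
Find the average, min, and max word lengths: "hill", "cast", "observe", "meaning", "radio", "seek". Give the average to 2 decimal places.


Lengths: "hill"=4, "cast"=4, "observe"=7, "meaning"=7, "radio"=5, "seek"=4
Sum = 31, Count = 6
Average = 31/6 = 5.17
= avg=5.17, min=4, max=7


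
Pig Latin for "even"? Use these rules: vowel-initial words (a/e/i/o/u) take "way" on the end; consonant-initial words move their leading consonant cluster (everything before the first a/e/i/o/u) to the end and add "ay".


Word: "even"
Starts with vowel → add 'way'
Pig Latin = "evenway"


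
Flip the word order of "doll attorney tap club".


Original: "doll attorney tap club"
Words (1..n): doll | attorney | tap | club
Reversed (n..1): club | tap | attorney | doll
Result = "club tap attorney doll"


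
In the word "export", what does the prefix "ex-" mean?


Prefix: ex-
Example: export (ex- + port)
Meaning = out / former


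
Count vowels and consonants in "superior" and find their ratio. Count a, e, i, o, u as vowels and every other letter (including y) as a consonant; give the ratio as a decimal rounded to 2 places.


Word: "superior"
Vowels (a,e,i,o,u): 4
Consonants: 4
Ratio = 4/4
= 1.00


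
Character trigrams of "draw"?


Word: "draw" (length 4)
Number of trigrams = 4 - 3 + 1 = 2
  Position 0: "dra"
  Position 1: "raw"
Trigrams = "dra", "raw"


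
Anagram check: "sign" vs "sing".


Word 1: "sign" → sorted: gins
Word 2: "sing" → sorted: gins
Same letters? gins == gins
Anagram = Yes


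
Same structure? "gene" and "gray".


Pattern of "gene": [0, 1, 2, 1]
Pattern of "gray": [0, 1, 2, 3]
Patterns do not match
Same pattern = No


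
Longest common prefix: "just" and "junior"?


Word 1: "just"
Word 2: "junior"
Comparing from start:
  Pos 0: 'j' == 'j'
  Pos 1: 'u' == 'u'
  Pos 2: 's' != 'n' (stop)
LCP = "ju" (length 2)


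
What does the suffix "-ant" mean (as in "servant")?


Suffix: -ant
As in: servant -> serve + -ant, with a spelling change
Meaning = one who / that which


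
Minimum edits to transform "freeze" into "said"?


Word 1: "freeze" (length 6)
Word 2: "said" (length 4)
One optimal edit sequence (insert/delete/substitute each cost 1):
  1. delete 'f'  (+1)
  2. delete 'r'  (+1)
  3. substitute 'e' -> 's'  (+1)
  4. substitute 'e' -> 'a'  (+1)
  5. substitute 'z' -> 'i'  (+1)
  6. substitute 'e' -> 'd'  (+1)
Total edit operations: 6
Edit distance = 6


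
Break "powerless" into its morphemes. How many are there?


Word: "powerless"
Morphemes: power + -less
Each morpheme carries meaning
= 2 morphemes


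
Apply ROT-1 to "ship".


Word: "ship"
Shift: 1
Each letter → (letter + shift) mod 26:
  's' (18) + 1 = 19 → 't'
  'h' (7) + 1 = 8 → 'i'
  'i' (8) + 1 = 9 → 'j'
  'p' (15) + 1 = 16 → 'q'
Result = "tijq"


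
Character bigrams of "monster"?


Word: "monster" (length 7)
Number of bigrams = 7 - 2 + 1 = 6
  Position 0: "mo"
  Position 1: "on"
  Position 2: "ns"
  Position 3: "st"
  Position 4: "te"
  Position 5: "er"
Bigrams = "mo", "on", "ns", "st", "te", "er"


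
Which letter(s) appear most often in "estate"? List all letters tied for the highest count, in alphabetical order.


Word: "estate"
Letter counts:
  'a': 1
  'e': 2
  's': 1
  't': 2
Maximum count = 2
Most frequent = 'e', 't' (2 times each)


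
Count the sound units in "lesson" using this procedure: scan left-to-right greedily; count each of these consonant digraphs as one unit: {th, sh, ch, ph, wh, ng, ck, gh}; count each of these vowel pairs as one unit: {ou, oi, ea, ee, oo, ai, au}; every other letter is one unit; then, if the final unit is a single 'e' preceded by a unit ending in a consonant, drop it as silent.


Word: "lesson" (6 letters)
Left-to-right scan:
  1. 'l' (letter)
  2. 'e' (letter)
  3. 's' (letter)
  4. 's' (letter)
  5. 'o' (letter)
  6. 'n' (letter)
Units from scan: 6
Sound units = 6 units


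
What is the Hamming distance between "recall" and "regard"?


Comparing character by character (same length = 6):
  Pos 0: 'r' vs 'r' =
  Pos 1: 'e' vs 'e' =
  Pos 2: 'c' vs 'g' !=
  Pos 3: 'a' vs 'a' =
  Pos 4: 'l' vs 'r' !=
  Pos 5: 'l' vs 'd' !=
Hamming distance = 3


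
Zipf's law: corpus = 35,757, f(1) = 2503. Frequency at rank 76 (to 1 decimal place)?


Zipf's law: f(r) = f(1) / r
f(1) = 2503
f(76) = 2503 / 76
= 32.9 occurrences


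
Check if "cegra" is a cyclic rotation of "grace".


Word: "grace", Candidate: "cegra"
Method: check if candidate is substring of word+word
"gracegrace" contains "cegra"? Yes
Is rotation = Yes


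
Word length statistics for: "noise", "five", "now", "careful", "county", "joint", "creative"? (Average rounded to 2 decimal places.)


Lengths: "noise"=5, "five"=4, "now"=3, "careful"=7, "county"=6, "joint"=5, "creative"=8
Sum = 38, Count = 7
Average = 38/7 = 5.43
= avg=5.43, min=3, max=8


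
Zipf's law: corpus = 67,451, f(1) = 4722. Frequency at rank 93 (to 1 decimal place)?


Zipf's law: f(r) = f(1) / r
f(1) = 4722
f(93) = 4722 / 93
= 50.8 occurrences


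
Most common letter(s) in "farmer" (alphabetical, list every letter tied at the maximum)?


Word: "farmer"
Letter counts:
  'a': 1
  'e': 1
  'f': 1
  'm': 1
  'r': 2
Maximum count = 2
Most frequent = 'r' (2 times each)


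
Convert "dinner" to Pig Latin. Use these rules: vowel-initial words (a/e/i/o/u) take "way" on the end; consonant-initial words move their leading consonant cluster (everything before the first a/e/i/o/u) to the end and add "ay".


Word: "dinner"
Starts with consonant(s) → move to end, add 'ay'
Consonant cluster: "d"
Pig Latin = "innerday"


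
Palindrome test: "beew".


Word: "beew"
Reversed: "weeb"
Forward == Backward? beew != weeb
Palindrome = No


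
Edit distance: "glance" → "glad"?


Word 1: "glance" (length 6)
Word 2: "glad" (length 4)
One optimal edit sequence (insert/delete/substitute each cost 1):
  1. keep 'g'
  2. keep 'l'
  3. keep 'a'
  4. delete 'n'  (+1)
  5. delete 'c'  (+1)
  6. substitute 'e' -> 'd'  (+1)
Total edit operations: 3
Edit distance = 3


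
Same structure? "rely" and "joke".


Pattern of "rely": [0, 1, 2, 3]
Pattern of "joke": [0, 1, 2, 3]
Patterns match
Same pattern = Yes


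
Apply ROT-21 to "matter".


Word: "matter"
Shift: 21
Each letter → (letter + shift) mod 26:
  'm' (12) + 21 = 7 → 'h'
  'a' (0) + 21 = 21 → 'v'
  't' (19) + 21 = 14 → 'o'
  't' (19) + 21 = 14 → 'o'
  'e' (4) + 21 = 25 → 'z'
  'r' (17) + 21 = 12 → 'm'
Result = "hvoozm"


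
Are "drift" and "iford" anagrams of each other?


Word 1: "drift" → sorted: dfirt
Word 2: "iford" → sorted: dfior
Same letters? dfirt != dfior
Anagram = No


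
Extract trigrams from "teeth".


Word: "teeth" (length 5)
Number of trigrams = 5 - 3 + 1 = 3
  Position 0: "tee"
  Position 1: "eet"
  Position 2: "eth"
Trigrams = "tee", "eet", "eth"


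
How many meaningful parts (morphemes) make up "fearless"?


Word: "fearless"
Morphemes: fear / -less
Each morpheme carries meaning
= 2 morphemes


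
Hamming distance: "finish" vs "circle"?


Comparing character by character (same length = 6):
  Pos 0: 'f' vs 'c' !=
  Pos 1: 'i' vs 'i' =
  Pos 2: 'n' vs 'r' !=
  Pos 3: 'i' vs 'c' !=
  Pos 4: 's' vs 'l' !=
  Pos 5: 'h' vs 'e' !=
Hamming distance = 5


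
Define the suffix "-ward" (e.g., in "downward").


Suffix: -ward
As in: downward -> down + -ward
Meaning = in the direction of


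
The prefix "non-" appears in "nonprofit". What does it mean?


Prefix: non-
Example: nonprofit = non- + profit
Meaning = not


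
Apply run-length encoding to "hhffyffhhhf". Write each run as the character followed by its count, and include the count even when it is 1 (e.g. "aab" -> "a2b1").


String: "hhffyffhhhf"
Scanning for consecutive runs:
  'h' x 2
  'f' x 2
  'y' x 1
  'f' x 2
  'h' x 3
  'f' x 1
RLE = "h2f2y1f2h3f1"


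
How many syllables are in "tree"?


Word: "tree"
Syllable breakdown: tree
Counting: 1 part
= 1 syllable


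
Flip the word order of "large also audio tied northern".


Original: "large also audio tied northern"
Words (1..n): large | also | audio | tied | northern
Reversed (n..1): northern | tied | audio | also | large
Result = "northern tied audio also large"


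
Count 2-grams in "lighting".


Word: "lighting" (length 8)
Number of 2-grams = length - 2 + 1 = 8 - 2 + 1
= 7


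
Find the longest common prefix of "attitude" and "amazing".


Word 1: "attitude"
Word 2: "amazing"
Comparing from start:
  Pos 0: 'a' == 'a'
  Pos 1: 't' != 'm' (stop)
LCP = "a" (length 1)


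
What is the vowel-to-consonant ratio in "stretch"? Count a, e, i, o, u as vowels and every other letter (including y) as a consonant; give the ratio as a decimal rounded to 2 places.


Word: "stretch"
Vowels (a,e,i,o,u): 1
Consonants: 6
Ratio = 1/6
= 0.17


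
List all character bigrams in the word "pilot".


Word: "pilot" (length 5)
Number of bigrams = 5 - 2 + 1 = 4
  Position 0: "pi"
  Position 1: "il"
  Position 2: "lo"
  Position 3: "ot"
Bigrams = "pi", "il", "lo", "ot"


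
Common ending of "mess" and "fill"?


Word 1: "mess"
Word 2: "fill"
Comparing from end:
  Pos -1: 's' != 'l' (stop)
LCS = "" (length 0)


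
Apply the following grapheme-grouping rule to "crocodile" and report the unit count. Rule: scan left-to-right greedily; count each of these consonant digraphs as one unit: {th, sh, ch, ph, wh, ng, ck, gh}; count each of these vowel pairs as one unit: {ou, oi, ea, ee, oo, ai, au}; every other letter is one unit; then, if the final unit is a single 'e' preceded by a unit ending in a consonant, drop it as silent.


Word: "crocodile" (9 letters)
Left-to-right scan:
  [1] 'c' (letter)
  [2] 'r' (letter)
  [3] 'o' (letter)
  [4] 'c' (letter)
  [5] 'o' (letter)
  [6] 'd' (letter)
  [7] 'i' (letter)
  [8] 'l' (letter)
  [9] 'e' (letter)
Units from scan: 9
Final unit is 'e' after a consonant -> drop as silent (-1)
Sound units = 8 units


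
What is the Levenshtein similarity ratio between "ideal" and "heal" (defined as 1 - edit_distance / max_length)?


Word 1: "ideal" (length 5)
Word 2: "heal" (length 4)
One optimal edit sequence:
  1. delete 'i'  (+1)
  2. substitute 'd' -> 'h'  (+1)
  3. keep 'e'
  4. keep 'a'
  5. keep 'l'
Edit distance = 2
Max length = max(5, 4) = 5
Similarity = 1 - 2/5
= 0.6000


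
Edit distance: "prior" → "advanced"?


Word 1: "prior" (length 5)
Word 2: "advanced" (length 8)
One optimal edit sequence (insert/delete/substitute each cost 1):
  1. insert 'a'  (+1)
  2. insert 'd'  (+1)
  3. insert 'v'  (+1)
  4. substitute 'p' -> 'a'  (+1)
  5. substitute 'r' -> 'n'  (+1)
  6. substitute 'i' -> 'c'  (+1)
  7. substitute 'o' -> 'e'  (+1)
  8. substitute 'r' -> 'd'  (+1)
Total edit operations: 8
Edit distance = 8


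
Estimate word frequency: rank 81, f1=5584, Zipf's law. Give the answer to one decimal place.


Zipf's law: f(r) = f(1) / r
f(1) = 5584
f(81) = 5584 / 81
= 68.9 occurrences


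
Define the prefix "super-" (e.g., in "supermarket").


Prefix: super-
Example: supermarket (super- + market)
Meaning = above / beyond


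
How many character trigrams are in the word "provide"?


Word: "provide" (length 7)
Number of 3-grams = length - 3 + 1 = 7 - 3 + 1
= 5


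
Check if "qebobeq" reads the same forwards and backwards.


Word: "qebobeq"
Reversed: "qebobeq"
Forward == Backward? qebobeq == qebobeq
Palindrome = Yes


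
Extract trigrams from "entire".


Word: "entire" (length 6)
Number of trigrams = 6 - 3 + 1 = 4
  Position 0: "ent"
  Position 1: "nti"
  Position 2: "tir"
  Position 3: "ire"
Trigrams = "ent", "nti", "tir", "ire"


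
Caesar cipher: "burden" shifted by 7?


Word: "burden"
Shift: 7
Each letter → (letter + shift) mod 26:
  'b' (1) + 7 = 8 → 'i'
  'u' (20) + 7 = 1 → 'b'
  'r' (17) + 7 = 24 → 'y'
  'd' (3) + 7 = 10 → 'k'
  'e' (4) + 7 = 11 → 'l'
  'n' (13) + 7 = 20 → 'u'
Result = "ibyklu"


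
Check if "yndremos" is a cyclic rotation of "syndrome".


Word: "syndrome", Candidate: "yndremos"
Method: check if candidate is substring of word+word
"syndromesyndrome" contains "yndremos"? No
Is rotation = No


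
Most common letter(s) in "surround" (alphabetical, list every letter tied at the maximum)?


Word: "surround"
Letter counts:
  'd': 1
  'n': 1
  'o': 1
  'r': 2
  's': 1
  'u': 2
Maximum count = 2
Most frequent = 'r', 'u' (2 times each)


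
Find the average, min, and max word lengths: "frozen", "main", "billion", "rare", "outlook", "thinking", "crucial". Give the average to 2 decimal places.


Lengths: "frozen"=6, "main"=4, "billion"=7, "rare"=4, "outlook"=7, "thinking"=8, "crucial"=7
Sum = 43, Count = 7
Average = 43/7 = 6.14
= avg=6.14, min=4, max=8
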